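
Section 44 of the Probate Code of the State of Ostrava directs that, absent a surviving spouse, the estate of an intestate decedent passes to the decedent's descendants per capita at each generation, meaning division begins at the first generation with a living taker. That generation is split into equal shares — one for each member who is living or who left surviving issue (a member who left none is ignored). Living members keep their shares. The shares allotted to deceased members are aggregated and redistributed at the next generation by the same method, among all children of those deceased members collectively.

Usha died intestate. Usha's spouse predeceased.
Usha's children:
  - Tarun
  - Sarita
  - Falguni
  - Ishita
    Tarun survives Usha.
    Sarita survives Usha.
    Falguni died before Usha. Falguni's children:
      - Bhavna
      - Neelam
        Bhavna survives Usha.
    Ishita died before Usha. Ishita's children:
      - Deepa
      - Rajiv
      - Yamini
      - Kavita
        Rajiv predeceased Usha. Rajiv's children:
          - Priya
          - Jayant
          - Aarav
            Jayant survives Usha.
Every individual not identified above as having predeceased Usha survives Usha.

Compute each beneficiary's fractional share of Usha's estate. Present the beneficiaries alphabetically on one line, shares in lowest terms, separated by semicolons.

There is no surviving spouse, so the entire estate passes to Usha's descendants per capita at each generation.
At generation 1 (Tarun, Sarita, Falguni, Ishita) there are 4 shares of (1)/4 = 1/4 each.
Living: Tarun and Sarita — each takes 1/4.
Deceased: Falguni and Ishita. Their combined 1/2 is pooled and carried to generation 2.
At generation 2 (Bhavna, Neelam, Deepa, Rajiv, Yamini, Kavita) there are 6 shares of (1/2)/6 = 1/12 each.
Living: Bhavna, Neelam, Deepa, Yamini, and Kavita — each takes 1/12.
Deceased: Rajiv. That 1/12 share is carried to generation 3.
At generation 3 (Priya, Jayant, Aarav) there are 3 shares of (1/12)/3 = 1/36 each.
Living: Priya, Jayant, and Aarav — each takes 1/36.

Aarav 1/36; Bhavna 1/12; Deepa 1/12; Jayant 1/36; Kavita 1/12; Neelam 1/12; Priya 1/36; Sarita 1/4; Tarun 1/4; Yamini 1/12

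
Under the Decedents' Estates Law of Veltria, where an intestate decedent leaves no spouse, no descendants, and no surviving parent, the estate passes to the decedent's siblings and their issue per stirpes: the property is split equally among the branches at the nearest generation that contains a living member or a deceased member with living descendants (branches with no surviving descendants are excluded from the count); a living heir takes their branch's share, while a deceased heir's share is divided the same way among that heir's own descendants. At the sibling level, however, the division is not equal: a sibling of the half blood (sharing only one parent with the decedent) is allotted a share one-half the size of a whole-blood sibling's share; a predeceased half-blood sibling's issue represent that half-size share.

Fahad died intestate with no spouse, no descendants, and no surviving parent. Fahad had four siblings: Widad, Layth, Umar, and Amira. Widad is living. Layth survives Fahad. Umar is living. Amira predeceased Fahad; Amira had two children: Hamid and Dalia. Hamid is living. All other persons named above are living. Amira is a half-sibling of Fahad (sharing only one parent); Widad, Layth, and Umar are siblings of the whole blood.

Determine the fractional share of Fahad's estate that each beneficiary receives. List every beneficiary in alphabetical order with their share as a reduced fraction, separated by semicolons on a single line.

Dalia 1/14; Hamid 1/14; Layth 2/7; Umar 2/7; Widad 2/7

No spouse, descendants, or parent survives, so the estate passes to Fahad's siblings per stirpes.
Half-blood siblings count for one-half the weight of whole-blood siblings at the initial division.
Dividing 1 in proportion to weights (total weight 7/2): Widad (weight 1) → 2/7; Layth (weight 1) → 2/7; Umar (weight 1) → 2/7; Amira (weight 1/2) → 1/7.
Widad is living and takes 2/7.
Layth is living and takes 2/7.
Umar is living and takes 2/7.
Amira predeceased; the 1/7 allotted to Amira's branch passes to Amira's issue by representation.
The 1/7 is divided into 2 equal shares of 1/14 among Hamid, Dalia.
Hamid is living and takes 1/14.
Dalia is living and takes 1/14.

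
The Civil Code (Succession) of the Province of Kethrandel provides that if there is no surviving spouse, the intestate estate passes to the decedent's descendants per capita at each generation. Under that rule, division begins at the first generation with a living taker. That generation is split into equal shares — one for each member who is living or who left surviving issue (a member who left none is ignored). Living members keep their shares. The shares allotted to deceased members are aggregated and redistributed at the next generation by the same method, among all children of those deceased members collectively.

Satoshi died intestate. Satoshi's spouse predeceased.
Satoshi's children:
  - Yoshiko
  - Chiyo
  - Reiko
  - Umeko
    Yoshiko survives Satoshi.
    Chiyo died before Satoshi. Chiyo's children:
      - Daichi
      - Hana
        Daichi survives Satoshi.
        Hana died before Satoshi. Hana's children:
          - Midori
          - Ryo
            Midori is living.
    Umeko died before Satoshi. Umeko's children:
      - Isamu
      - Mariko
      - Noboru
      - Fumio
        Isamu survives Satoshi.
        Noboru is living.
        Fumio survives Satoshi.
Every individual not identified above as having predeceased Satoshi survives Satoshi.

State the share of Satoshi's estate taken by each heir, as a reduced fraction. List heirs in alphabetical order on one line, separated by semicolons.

There is no surviving spouse, so the entire estate passes to Satoshi's descendants per capita at each generation.
At generation 1 (Yoshiko, Chiyo, Reiko, Umeko) there are 4 shares of (1)/4 = 1/4 each.
Living: Yoshiko and Reiko — each takes 1/4.
Deceased: Chiyo and Umeko. Their combined 1/2 is pooled and carried to generation 2.
At generation 2 (Daichi, Hana, Isamu, Mariko, Noboru, Fumio) there are 6 shares of (1/2)/6 = 1/12 each.
Living: Daichi, Isamu, Mariko, Noboru, and Fumio — each takes 1/12.
Deceased: Hana. That 1/12 share is carried to generation 3.
At generation 3 (Midori, Ryo) there are 2 shares of (1/12)/2 = 1/24 each.
Living: Midori and Ryo — each takes 1/24.

Daichi 1/12; Fumio 1/12; Isamu 1/12; Mariko 1/12; Midori 1/24; Noboru 1/12; Reiko 1/4; Ryo 1/24; Yoshiko 1/4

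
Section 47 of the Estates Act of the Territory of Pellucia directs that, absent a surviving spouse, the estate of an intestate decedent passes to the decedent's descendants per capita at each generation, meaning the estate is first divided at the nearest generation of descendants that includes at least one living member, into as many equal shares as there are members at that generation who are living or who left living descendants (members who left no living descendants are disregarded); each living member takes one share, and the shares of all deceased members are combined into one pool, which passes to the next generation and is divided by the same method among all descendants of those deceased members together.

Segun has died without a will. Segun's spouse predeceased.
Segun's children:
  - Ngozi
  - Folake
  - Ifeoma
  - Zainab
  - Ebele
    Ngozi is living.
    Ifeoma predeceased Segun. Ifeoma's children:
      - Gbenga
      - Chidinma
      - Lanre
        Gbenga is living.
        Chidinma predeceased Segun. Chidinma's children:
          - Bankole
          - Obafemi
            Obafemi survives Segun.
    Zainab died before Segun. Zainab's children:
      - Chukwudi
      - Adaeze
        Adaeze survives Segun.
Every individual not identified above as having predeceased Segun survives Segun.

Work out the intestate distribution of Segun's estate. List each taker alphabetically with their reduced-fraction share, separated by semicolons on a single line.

Adaeze 2/25; Bankole 1/25; Chukwudi 2/25; Ebele 1/5; Folake 1/5; Gbenga 2/25; Lanre 2/25; Ngozi 1/5; Obafemi 1/25

There is no surviving spouse, so the entire estate passes to Segun's descendants per capita at each generation.
At generation 1 (Ngozi, Folake, Ifeoma, Zainab, Ebele) there are 5 shares of (1)/5 = 1/5 each.
Living: Ngozi, Folake, and Ebele — each takes 1/5.
Deceased: Ifeoma and Zainab. Their combined 2/5 is pooled and carried to generation 2.
At generation 2 (Gbenga, Chidinma, Lanre, Chukwudi, Adaeze) there are 5 shares of (2/5)/5 = 2/25 each.
Living: Gbenga, Lanre, Chukwudi, and Adaeze — each takes 2/25.
Deceased: Chidinma. That 2/25 share is carried to generation 3.
At generation 3 (Bankole, Obafemi) there are 2 shares of (2/25)/2 = 1/25 each.
Living: Bankole and Obafemi — each takes 1/25.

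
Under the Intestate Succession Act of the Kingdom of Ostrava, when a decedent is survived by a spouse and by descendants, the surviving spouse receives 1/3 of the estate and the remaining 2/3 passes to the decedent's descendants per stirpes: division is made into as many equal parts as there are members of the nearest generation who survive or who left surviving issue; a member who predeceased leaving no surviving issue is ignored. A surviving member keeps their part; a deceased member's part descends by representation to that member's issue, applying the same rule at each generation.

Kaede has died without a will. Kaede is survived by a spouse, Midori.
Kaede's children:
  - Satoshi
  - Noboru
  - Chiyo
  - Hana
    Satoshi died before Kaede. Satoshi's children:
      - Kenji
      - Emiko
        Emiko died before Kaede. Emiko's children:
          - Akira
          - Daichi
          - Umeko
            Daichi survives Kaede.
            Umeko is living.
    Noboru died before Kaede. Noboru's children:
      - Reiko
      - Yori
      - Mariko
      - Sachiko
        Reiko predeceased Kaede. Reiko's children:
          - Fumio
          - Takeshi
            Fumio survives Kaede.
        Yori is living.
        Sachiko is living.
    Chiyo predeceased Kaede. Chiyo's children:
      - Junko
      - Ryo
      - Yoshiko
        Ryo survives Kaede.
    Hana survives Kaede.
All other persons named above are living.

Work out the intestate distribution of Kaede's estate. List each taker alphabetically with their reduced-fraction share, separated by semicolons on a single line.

Akira 1/36; Daichi 1/36; Fumio 1/48; Hana 1/6; Junko 1/18; Kenji 1/12; Mariko 1/24; Midori 1/3; Ryo 1/18; Sachiko 1/24; Takeshi 1/48; Umeko 1/36; Yori 1/24; Yoshiko 1/18

Midori, as surviving spouse, takes 1/3.
The remaining 2/3 passes to Kaede's descendants per stirpes.
The 2/3 is divided into 4 equal shares of 1/6 among Satoshi, Noboru, Chiyo, Hana.
Satoshi predeceased; the 1/6 allotted to Satoshi's branch passes to Satoshi's issue by representation.
The 1/6 is divided into 2 equal shares of 1/12 among Kenji, Emiko.
Kenji is living and takes 1/12.
Emiko predeceased; the 1/12 allotted to Emiko's branch passes to Emiko's issue by representation.
The 1/12 is divided into 3 equal shares of 1/36 among Akira, Daichi, Umeko.
Akira is living and takes 1/36.
Daichi is living and takes 1/36.
Umeko is living and takes 1/36.
Noboru predeceased; the 1/6 allotted to Noboru's branch passes to Noboru's issue by representation.
The 1/6 is divided into 4 equal shares of 1/24 among Reiko, Yori, Mariko, Sachiko.
Reiko predeceased; the 1/24 allotted to Reiko's branch passes to Reiko's issue by representation.
The 1/24 is divided into 2 equal shares of 1/48 among Fumio, Takeshi.
Fumio is living and takes 1/48.
Takeshi is living and takes 1/48.
Yori is living and takes 1/24.
Mariko is living and takes 1/24.
Sachiko is living and takes 1/24.
Chiyo predeceased; the 1/6 allotted to Chiyo's branch passes to Chiyo's issue by representation.
The 1/6 is divided into 3 equal shares of 1/18 among Junko, Ryo, Yoshiko.
Junko is living and takes 1/18.
Ryo is living and takes 1/18.
Yoshiko is living and takes 1/18.
Hana is living and takes 1/6.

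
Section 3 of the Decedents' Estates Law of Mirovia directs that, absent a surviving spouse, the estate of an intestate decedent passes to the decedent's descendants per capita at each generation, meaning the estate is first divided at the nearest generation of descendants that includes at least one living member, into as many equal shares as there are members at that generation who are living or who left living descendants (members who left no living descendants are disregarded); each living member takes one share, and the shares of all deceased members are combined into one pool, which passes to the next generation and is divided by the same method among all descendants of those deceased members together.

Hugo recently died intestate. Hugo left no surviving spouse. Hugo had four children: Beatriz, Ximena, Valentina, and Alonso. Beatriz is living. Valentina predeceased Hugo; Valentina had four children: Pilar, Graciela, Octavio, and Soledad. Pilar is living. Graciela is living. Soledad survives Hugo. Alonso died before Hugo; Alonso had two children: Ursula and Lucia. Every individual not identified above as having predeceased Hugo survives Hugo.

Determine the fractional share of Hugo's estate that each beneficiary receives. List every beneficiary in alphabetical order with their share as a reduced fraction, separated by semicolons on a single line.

There is no surviving spouse, so the entire estate passes to Hugo's descendants per capita at each generation.
At generation 1 (Beatriz, Ximena, Valentina, Alonso) there are 4 shares of (1)/4 = 1/4 each.
Living: Beatriz and Ximena — each takes 1/4.
Deceased: Valentina and Alonso. Their combined 1/2 is pooled and carried to generation 2.
At generation 2 (Pilar, Graciela, Octavio, Soledad, Ursula, Lucia) there are 6 shares of (1/2)/6 = 1/12 each.
Living: Pilar, Graciela, Octavio, Soledad, Ursula, and Lucia — each takes 1/12.

Beatriz 1/4; Graciela 1/12; Lucia 1/12; Octavio 1/12; Pilar 1/12; Soledad 1/12; Ursula 1/12; Ximena 1/4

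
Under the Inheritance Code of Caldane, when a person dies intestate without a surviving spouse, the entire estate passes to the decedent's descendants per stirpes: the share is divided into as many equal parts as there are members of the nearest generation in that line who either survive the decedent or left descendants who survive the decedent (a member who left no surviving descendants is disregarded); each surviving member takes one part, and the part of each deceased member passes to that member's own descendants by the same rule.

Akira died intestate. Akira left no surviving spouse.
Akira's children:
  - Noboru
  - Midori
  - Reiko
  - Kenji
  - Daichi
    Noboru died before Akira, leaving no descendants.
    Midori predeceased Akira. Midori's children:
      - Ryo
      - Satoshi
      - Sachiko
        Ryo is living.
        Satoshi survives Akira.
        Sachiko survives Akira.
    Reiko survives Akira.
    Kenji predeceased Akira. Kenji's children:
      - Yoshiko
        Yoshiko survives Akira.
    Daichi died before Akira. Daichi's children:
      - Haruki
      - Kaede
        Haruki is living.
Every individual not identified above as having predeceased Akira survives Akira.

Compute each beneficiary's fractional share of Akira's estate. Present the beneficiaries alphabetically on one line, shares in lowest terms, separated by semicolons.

Haruki 1/8; Kaede 1/8; Reiko 1/4; Ryo 1/12; Sachiko 1/12; Satoshi 1/12; Yoshiko 1/4

There is no surviving spouse, so the entire estate passes to Akira's descendants per stirpes.
Noboru left no surviving issue, so that branch lapses and is disregarded.
The estate is divided into 4 equal shares of 1/4 among Midori, Reiko, Kenji, Daichi.
Midori predeceased; the 1/4 allotted to Midori's branch passes to Midori's issue by representation.
The 1/4 is divided into 3 equal shares of 1/12 among Ryo, Satoshi, Sachiko.
Ryo is living and takes 1/12.
Satoshi is living and takes 1/12.
Sachiko is living and takes 1/12.
Reiko is living and takes 1/4.
Kenji predeceased; the 1/4 allotted to Kenji's branch passes to Kenji's issue by representation.
Yoshiko is the sole taker at this level and receives the full 1/4.
Daichi predeceased; the 1/4 allotted to Daichi's branch passes to Daichi's issue by representation.
The 1/4 is divided into 2 equal shares of 1/8 among Haruki, Kaede.
Haruki is living and takes 1/8.
Kaede is living and takes 1/8.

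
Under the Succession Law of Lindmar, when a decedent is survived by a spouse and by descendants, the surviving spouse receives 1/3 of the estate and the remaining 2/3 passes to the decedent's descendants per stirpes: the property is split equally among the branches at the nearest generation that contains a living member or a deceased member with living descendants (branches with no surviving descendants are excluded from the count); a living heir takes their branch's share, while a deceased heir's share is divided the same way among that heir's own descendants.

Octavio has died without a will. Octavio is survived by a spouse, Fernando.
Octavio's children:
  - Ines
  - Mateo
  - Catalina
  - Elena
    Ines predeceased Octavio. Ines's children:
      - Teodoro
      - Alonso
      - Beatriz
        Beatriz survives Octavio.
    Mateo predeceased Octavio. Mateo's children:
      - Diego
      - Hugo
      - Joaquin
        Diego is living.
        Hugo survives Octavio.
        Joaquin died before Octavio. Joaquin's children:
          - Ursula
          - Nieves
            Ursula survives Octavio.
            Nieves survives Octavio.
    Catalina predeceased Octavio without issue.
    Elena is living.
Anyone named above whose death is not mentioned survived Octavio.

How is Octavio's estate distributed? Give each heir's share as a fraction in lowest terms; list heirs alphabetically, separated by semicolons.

Fernando, as surviving spouse, takes 1/3.
The remaining 2/3 passes to Octavio's descendants per stirpes.
Catalina left no surviving issue, so that branch lapses and is disregarded.
The 2/3 is divided into 3 equal shares of 2/9 among Ines, Mateo, Elena.
Ines predeceased; the 2/9 allotted to Ines's branch passes to Ines's issue by representation.
The 2/9 is divided into 3 equal shares of 2/27 among Teodoro, Alonso, Beatriz.
Teodoro is living and takes 2/27.
Alonso is living and takes 2/27.
Beatriz is living and takes 2/27.
Mateo predeceased; the 2/9 allotted to Mateo's branch passes to Mateo's issue by representation.
The 2/9 is divided into 3 equal shares of 2/27 among Diego, Hugo, Joaquin.
Diego is living and takes 2/27.
Hugo is living and takes 2/27.
Joaquin predeceased; the 2/27 allotted to Joaquin's branch passes to Joaquin's issue by representation.
The 2/27 is divided into 2 equal shares of 1/27 among Ursula, Nieves.
Ursula is living and takes 1/27.
Nieves is living and takes 1/27.
Elena is living and takes 2/9.

Alonso 2/27; Beatriz 2/27; Diego 2/27; Elena 2/9; Fernando 1/3; Hugo 2/27; Nieves 1/27; Teodoro 2/27; Ursula 1/27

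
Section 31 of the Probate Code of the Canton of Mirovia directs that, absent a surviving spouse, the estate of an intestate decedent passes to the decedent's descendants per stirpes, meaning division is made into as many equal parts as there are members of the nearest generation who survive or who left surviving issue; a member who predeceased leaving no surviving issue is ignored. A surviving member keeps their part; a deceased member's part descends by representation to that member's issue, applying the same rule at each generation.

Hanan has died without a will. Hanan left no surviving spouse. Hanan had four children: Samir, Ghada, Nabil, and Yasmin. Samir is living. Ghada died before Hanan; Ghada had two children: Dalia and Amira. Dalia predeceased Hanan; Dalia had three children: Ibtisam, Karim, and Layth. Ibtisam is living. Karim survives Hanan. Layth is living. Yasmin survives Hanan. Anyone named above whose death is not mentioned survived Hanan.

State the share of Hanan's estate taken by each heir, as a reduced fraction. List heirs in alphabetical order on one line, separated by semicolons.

Amira 1/8; Ibtisam 1/24; Karim 1/24; Layth 1/24; Nabil 1/4; Samir 1/4; Yasmin 1/4

There is no surviving spouse, so the entire estate passes to Hanan's descendants per stirpes.
The estate is divided into 4 equal shares of 1/4 among Samir, Ghada, Nabil, Yasmin.
Samir is living and takes 1/4.
Ghada predeceased; the 1/4 allotted to Ghada's branch passes to Ghada's issue by representation.
The 1/4 is divided into 2 equal shares of 1/8 among Dalia, Amira.
Dalia predeceased; the 1/8 allotted to Dalia's branch passes to Dalia's issue by representation.
The 1/8 is divided into 3 equal shares of 1/24 among Ibtisam, Karim, Layth.
Ibtisam is living and takes 1/24.
Karim is living and takes 1/24.
Layth is living and takes 1/24.
Amira is living and takes 1/8.
Nabil is living and takes 1/4.
Yasmin is living and takes 1/4.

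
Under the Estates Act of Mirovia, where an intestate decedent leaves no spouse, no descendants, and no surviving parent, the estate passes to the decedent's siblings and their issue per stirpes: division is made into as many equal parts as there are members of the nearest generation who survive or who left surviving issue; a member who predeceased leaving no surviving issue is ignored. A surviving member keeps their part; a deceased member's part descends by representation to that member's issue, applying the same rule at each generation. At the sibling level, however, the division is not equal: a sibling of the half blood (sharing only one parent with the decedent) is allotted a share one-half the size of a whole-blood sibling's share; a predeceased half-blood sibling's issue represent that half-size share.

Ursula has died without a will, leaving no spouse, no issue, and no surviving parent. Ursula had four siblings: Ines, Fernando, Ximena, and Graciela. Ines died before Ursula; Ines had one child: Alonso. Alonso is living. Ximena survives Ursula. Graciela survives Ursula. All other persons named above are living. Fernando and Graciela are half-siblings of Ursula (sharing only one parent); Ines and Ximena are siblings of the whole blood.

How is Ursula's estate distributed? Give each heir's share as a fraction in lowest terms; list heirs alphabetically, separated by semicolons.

Alonso 1/3; Fernando 1/6; Graciela 1/6; Ximena 1/3

No spouse, descendants, or parent survives, so the estate passes to Ursula's siblings per stirpes.
Half-blood siblings count for one-half the weight of whole-blood siblings at the initial division.
Dividing 1 in proportion to weights (total weight 3): Ines (weight 1) → 1/3; Fernando (weight 1/2) → 1/6; Ximena (weight 1) → 1/3; Graciela (weight 1/2) → 1/6.
Ines predeceased; the 1/3 allotted to Ines's branch passes to Ines's issue by representation.
Alonso is the sole taker at this level and receives the full 1/3.
Fernando is living and takes 1/6.
Ximena is living and takes 1/3.
Graciela is living and takes 1/6.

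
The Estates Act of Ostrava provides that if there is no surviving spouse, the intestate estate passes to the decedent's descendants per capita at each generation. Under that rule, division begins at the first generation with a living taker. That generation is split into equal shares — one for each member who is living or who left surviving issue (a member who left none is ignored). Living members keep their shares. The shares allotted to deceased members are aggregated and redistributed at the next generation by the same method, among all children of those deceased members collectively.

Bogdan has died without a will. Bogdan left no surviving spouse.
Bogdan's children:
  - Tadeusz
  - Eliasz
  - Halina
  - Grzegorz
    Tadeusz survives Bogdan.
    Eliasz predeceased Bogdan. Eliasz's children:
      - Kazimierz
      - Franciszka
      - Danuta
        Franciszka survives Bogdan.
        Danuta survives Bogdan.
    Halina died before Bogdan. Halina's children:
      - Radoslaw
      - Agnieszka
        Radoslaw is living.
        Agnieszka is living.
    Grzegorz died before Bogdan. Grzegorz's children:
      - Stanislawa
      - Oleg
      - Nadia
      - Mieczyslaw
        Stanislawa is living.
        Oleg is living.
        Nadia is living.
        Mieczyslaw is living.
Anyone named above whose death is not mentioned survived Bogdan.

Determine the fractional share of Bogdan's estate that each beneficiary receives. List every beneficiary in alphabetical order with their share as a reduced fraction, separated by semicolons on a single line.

Agnieszka 1/12; Danuta 1/12; Franciszka 1/12; Kazimierz 1/12; Mieczyslaw 1/12; Nadia 1/12; Oleg 1/12; Radoslaw 1/12; Stanislawa 1/12; Tadeusz 1/4

There is no surviving spouse, so the entire estate passes to Bogdan's descendants per capita at each generation.
At generation 1 (Tadeusz, Eliasz, Halina, Grzegorz) there are 4 shares of (1)/4 = 1/4 each.
Living: Tadeusz — each takes 1/4.
Deceased: Eliasz, Halina, and Grzegorz. Their combined 3/4 is pooled and carried to generation 2.
At generation 2 (Kazimierz, Franciszka, Danuta, Radoslaw, Agnieszka, Stanislawa, Oleg, Nadia, Mieczyslaw) there are 9 shares of (3/4)/9 = 1/12 each.
Living: Kazimierz, Franciszka, Danuta, Radoslaw, Agnieszka, Stanislawa, Oleg, Nadia, and Mieczyslaw — each takes 1/12.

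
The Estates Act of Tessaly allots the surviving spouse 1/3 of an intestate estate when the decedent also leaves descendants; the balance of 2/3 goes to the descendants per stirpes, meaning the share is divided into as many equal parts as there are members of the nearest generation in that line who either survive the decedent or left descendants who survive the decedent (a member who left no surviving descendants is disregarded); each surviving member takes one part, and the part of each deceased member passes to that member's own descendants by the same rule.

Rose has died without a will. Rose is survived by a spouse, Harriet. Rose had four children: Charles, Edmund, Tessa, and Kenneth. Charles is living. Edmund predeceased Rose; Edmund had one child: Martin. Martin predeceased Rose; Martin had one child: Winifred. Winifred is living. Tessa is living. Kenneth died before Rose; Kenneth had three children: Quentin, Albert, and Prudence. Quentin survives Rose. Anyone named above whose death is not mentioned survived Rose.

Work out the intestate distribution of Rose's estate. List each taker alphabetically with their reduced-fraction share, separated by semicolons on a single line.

Harriet, as surviving spouse, takes 1/3.
The remaining 2/3 passes to Rose's descendants per stirpes.
The 2/3 is divided into 4 equal shares of 1/6 among Charles, Edmund, Tessa, Kenneth.
Charles is living and takes 1/6.
Edmund predeceased; the 1/6 allotted to Edmund's branch passes to Edmund's issue by representation.
Martin's line is the sole branch at this level, so the full 1/6 passes to Martin's issue by representation.
Winifred is the sole taker at this level and receives the full 1/6.
Tessa is living and takes 1/6.
Kenneth predeceased; the 1/6 allotted to Kenneth's branch passes to Kenneth's issue by representation.
The 1/6 is divided into 3 equal shares of 1/18 among Quentin, Albert, Prudence.
Quentin is living and takes 1/18.
Albert is living and takes 1/18.
Prudence is living and takes 1/18.

Albert 1/18; Charles 1/6; Harriet 1/3; Prudence 1/18; Quentin 1/18; Tessa 1/6; Winifred 1/6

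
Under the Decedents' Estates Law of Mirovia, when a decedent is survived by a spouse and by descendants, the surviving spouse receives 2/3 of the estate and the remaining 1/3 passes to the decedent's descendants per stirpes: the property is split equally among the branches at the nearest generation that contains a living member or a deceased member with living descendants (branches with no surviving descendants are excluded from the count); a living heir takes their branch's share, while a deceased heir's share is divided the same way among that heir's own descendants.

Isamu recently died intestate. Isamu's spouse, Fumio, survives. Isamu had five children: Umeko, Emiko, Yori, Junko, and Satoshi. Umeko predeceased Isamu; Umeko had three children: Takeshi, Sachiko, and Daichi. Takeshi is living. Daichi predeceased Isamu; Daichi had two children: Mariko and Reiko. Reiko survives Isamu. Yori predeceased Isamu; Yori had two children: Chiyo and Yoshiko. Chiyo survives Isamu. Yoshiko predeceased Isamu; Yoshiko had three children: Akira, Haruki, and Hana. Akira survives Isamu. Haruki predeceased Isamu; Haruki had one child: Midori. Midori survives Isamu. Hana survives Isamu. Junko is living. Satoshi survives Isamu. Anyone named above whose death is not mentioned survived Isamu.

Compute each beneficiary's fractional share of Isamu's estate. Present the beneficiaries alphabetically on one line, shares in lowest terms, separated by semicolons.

Fumio, as surviving spouse, takes 2/3.
The remaining 1/3 passes to Isamu's descendants per stirpes.
The 1/3 is divided into 5 equal shares of 1/15 among Umeko, Emiko, Yori, Junko, Satoshi.
Umeko predeceased; the 1/15 allotted to Umeko's branch passes to Umeko's issue by representation.
The 1/15 is divided into 3 equal shares of 1/45 among Takeshi, Sachiko, Daichi.
Takeshi is living and takes 1/45.
Sachiko is living and takes 1/45.
Daichi predeceased; the 1/45 allotted to Daichi's branch passes to Daichi's issue by representation.
The 1/45 is divided into 2 equal shares of 1/90 among Mariko, Reiko.
Mariko is living and takes 1/90.
Reiko is living and takes 1/90.
Emiko is living and takes 1/15.
Yori predeceased; the 1/15 allotted to Yori's branch passes to Yori's issue by representation.
The 1/15 is divided into 2 equal shares of 1/30 among Chiyo, Yoshiko.
Chiyo is living and takes 1/30.
Yoshiko predeceased; the 1/30 allotted to Yoshiko's branch passes to Yoshiko's issue by representation.
The 1/30 is divided into 3 equal shares of 1/90 among Akira, Haruki, Hana.
Akira is living and takes 1/90.
Haruki predeceased; the 1/90 allotted to Haruki's branch passes to Haruki's issue by representation.
Midori is the sole taker at this level and receives the full 1/90.
Hana is living and takes 1/90.
Junko is living and takes 1/15.
Satoshi is living and takes 1/15.

Akira 1/90; Chiyo 1/30; Emiko 1/15; Fumio 2/3; Hana 1/90; Junko 1/15; Mariko 1/90; Midori 1/90; Reiko 1/90; Sachiko 1/45; Satoshi 1/15; Takeshi 1/45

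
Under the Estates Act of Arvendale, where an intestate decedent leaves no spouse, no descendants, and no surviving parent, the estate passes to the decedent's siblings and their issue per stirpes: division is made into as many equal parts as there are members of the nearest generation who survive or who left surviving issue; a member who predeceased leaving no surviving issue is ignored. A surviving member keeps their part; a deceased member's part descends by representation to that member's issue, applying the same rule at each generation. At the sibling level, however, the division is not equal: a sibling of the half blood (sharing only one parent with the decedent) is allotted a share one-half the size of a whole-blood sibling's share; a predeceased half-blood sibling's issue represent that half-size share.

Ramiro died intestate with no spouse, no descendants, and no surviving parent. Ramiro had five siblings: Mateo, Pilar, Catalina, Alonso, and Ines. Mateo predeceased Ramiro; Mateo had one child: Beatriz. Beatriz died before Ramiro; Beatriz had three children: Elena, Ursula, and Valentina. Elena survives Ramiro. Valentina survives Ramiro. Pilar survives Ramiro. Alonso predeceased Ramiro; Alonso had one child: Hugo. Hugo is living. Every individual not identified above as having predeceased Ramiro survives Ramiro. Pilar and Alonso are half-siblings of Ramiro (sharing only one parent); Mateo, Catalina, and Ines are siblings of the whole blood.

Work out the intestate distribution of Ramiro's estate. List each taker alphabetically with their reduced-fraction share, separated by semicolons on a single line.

No spouse, descendants, or parent survives, so the estate passes to Ramiro's siblings per stirpes.
Half-blood siblings count for one-half the weight of whole-blood siblings at the initial division.
Dividing 1 in proportion to weights (total weight 4): Mateo (weight 1) → 1/4; Pilar (weight 1/2) → 1/8; Catalina (weight 1) → 1/4; Alonso (weight 1/2) → 1/8; Ines (weight 1) → 1/4.
Mateo predeceased; the 1/4 allotted to Mateo's branch passes to Mateo's issue by representation.
Beatriz's line is the sole branch at this level, so the full 1/4 passes to Beatriz's issue by representation.
The 1/4 is divided into 3 equal shares of 1/12 among Elena, Ursula, Valentina.
Elena is living and takes 1/12.
Ursula is living and takes 1/12.
Valentina is living and takes 1/12.
Pilar is living and takes 1/8.
Catalina is living and takes 1/4.
Alonso predeceased; the 1/8 allotted to Alonso's branch passes to Alonso's issue by representation.
Hugo is the sole taker at this level and receives the full 1/8.
Ines is living and takes 1/4.

Catalina 1/4; Elena 1/12; Hugo 1/8; Ines 1/4; Pilar 1/8; Ursula 1/12; Valentina 1/12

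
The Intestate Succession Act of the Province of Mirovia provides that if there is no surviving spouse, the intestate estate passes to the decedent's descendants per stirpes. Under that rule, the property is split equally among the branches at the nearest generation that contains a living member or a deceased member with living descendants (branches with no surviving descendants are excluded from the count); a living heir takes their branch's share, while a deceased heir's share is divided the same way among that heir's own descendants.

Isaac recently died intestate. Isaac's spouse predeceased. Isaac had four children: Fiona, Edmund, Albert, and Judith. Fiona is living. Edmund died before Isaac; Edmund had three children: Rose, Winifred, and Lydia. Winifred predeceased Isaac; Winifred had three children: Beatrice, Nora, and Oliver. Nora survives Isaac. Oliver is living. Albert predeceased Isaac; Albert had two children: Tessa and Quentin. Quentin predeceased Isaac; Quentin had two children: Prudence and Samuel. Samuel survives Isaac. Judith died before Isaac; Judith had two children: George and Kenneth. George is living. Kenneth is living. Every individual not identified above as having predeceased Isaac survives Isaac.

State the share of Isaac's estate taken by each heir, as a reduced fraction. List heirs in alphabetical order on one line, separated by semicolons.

Beatrice 1/36; Fiona 1/4; George 1/8; Kenneth 1/8; Lydia 1/12; Nora 1/36; Oliver 1/36; Prudence 1/16; Rose 1/12; Samuel 1/16; Tessa 1/8

There is no surviving spouse, so the entire estate passes to Isaac's descendants per stirpes.
The estate is divided into 4 equal shares of 1/4 among Fiona, Edmund, Albert, Judith.
Fiona is living and takes 1/4.
Edmund predeceased; the 1/4 allotted to Edmund's branch passes to Edmund's issue by representation.
The 1/4 is divided into 3 equal shares of 1/12 among Rose, Winifred, Lydia.
Rose is living and takes 1/12.
Winifred predeceased; the 1/12 allotted to Winifred's branch passes to Winifred's issue by representation.
The 1/12 is divided into 3 equal shares of 1/36 among Beatrice, Nora, Oliver.
Beatrice is living and takes 1/36.
Nora is living and takes 1/36.
Oliver is living and takes 1/36.
Lydia is living and takes 1/12.
Albert predeceased; the 1/4 allotted to Albert's branch passes to Albert's issue by representation.
The 1/4 is divided into 2 equal shares of 1/8 among Tessa, Quentin.
Tessa is living and takes 1/8.
Quentin predeceased; the 1/8 allotted to Quentin's branch passes to Quentin's issue by representation.
The 1/8 is divided into 2 equal shares of 1/16 among Prudence, Samuel.
Prudence is living and takes 1/16.
Samuel is living and takes 1/16.
Judith predeceased; the 1/4 allotted to Judith's branch passes to Judith's issue by representation.
The 1/4 is divided into 2 equal shares of 1/8 among George, Kenneth.
George is living and takes 1/8.
Kenneth is living and takes 1/8.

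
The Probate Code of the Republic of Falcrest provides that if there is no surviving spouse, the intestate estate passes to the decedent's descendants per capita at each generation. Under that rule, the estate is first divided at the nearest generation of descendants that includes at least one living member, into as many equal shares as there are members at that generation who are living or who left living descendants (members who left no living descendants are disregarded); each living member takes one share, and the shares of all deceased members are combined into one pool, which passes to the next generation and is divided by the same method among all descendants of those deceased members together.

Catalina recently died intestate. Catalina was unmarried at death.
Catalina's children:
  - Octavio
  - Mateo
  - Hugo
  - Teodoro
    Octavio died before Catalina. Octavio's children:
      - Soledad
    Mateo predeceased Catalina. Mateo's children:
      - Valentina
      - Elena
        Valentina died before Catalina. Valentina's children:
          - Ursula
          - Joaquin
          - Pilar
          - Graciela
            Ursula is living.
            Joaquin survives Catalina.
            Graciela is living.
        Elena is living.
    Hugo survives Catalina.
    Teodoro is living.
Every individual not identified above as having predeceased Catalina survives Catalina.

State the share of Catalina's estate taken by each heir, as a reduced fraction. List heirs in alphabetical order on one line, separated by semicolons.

There is no surviving spouse, so the entire estate passes to Catalina's descendants per capita at each generation.
At generation 1 (Octavio, Mateo, Hugo, Teodoro) there are 4 shares of (1)/4 = 1/4 each.
Living: Hugo and Teodoro — each takes 1/4.
Deceased: Octavio and Mateo. Their combined 1/2 is pooled and carried to generation 2.
At generation 2 (Soledad, Valentina, Elena) there are 3 shares of (1/2)/3 = 1/6 each.
Living: Soledad and Elena — each takes 1/6.
Deceased: Valentina. That 1/6 share is carried to generation 3.
At generation 3 (Ursula, Joaquin, Pilar, Graciela) there are 4 shares of (1/6)/4 = 1/24 each.
Living: Ursula, Joaquin, Pilar, and Graciela — each takes 1/24.

Elena 1/6; Graciela 1/24; Hugo 1/4; Joaquin 1/24; Pilar 1/24; Soledad 1/6; Teodoro 1/4; Ursula 1/24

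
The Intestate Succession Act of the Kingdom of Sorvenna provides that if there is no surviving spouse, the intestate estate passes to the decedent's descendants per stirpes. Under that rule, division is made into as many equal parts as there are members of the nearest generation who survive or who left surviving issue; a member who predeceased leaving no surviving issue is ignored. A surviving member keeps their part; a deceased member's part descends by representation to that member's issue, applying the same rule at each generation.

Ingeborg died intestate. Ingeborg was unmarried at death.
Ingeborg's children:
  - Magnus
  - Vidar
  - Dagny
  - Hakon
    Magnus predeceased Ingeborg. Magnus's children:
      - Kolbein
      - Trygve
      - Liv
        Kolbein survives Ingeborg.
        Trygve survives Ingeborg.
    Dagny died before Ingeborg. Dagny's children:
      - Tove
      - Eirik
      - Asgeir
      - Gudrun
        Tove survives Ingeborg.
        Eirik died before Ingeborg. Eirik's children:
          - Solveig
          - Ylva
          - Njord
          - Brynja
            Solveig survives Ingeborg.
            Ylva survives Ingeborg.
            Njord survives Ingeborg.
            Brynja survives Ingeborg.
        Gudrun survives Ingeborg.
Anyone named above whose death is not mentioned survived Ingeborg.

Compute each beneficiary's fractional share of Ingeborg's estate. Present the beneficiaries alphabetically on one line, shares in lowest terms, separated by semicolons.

There is no surviving spouse, so the entire estate passes to Ingeborg's descendants per stirpes.
The estate is divided into 4 equal shares of 1/4 among Magnus, Vidar, Dagny, Hakon.
Magnus predeceased; the 1/4 allotted to Magnus's branch passes to Magnus's issue by representation.
The 1/4 is divided into 3 equal shares of 1/12 among Kolbein, Trygve, Liv.
Kolbein is living and takes 1/12.
Trygve is living and takes 1/12.
Liv is living and takes 1/12.
Vidar is living and takes 1/4.
Dagny predeceased; the 1/4 allotted to Dagny's branch passes to Dagny's issue by representation.
The 1/4 is divided into 4 equal shares of 1/16 among Tove, Eirik, Asgeir, Gudrun.
Tove is living and takes 1/16.
Eirik predeceased; the 1/16 allotted to Eirik's branch passes to Eirik's issue by representation.
The 1/16 is divided into 4 equal shares of 1/64 among Solveig, Ylva, Njord, Brynja.
Solveig is living and takes 1/64.
Ylva is living and takes 1/64.
Njord is living and takes 1/64.
Brynja is living and takes 1/64.
Asgeir is living and takes 1/16.
Gudrun is living and takes 1/16.
Hakon is living and takes 1/4.

Asgeir 1/16; Brynja 1/64; Gudrun 1/16; Hakon 1/4; Kolbein 1/12; Liv 1/12; Njord 1/64; Solveig 1/64; Tove 1/16; Trygve 1/12; Vidar 1/4; Ylva 1/64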